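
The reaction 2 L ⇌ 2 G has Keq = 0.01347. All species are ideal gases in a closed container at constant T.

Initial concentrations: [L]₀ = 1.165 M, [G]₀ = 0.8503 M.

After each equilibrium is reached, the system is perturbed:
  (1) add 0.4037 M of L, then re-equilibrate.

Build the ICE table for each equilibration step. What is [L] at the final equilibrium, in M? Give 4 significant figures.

[L]_eq = 2.167 M

Q₀ = 0.5327 vs Keq = 0.01347 ⇒ Q>K, reverse
Step 1:
                   L          G
  Initial      1.165     0.8503
  Change      0.6407    -0.6407
  Equil        1.806     0.2096
  solve Keq expr → x = -0.3204; check Q = 0.01347
Then add 0.4037 M of L.
Step 2:
                   L          G
  Initial      2.209     0.2096
  Change    -0.04198    0.04198
  Equil        2.167     0.2516
  solve Keq expr → x = 0.02099; check Q = 0.01347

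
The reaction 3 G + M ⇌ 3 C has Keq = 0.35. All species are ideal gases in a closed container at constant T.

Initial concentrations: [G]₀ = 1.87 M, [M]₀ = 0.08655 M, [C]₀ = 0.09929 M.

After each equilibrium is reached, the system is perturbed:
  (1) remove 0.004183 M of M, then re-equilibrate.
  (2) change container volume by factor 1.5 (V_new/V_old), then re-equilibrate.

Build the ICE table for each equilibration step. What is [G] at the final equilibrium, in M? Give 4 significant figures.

Q₀ = 0.00173 vs Keq = 0.35 ⇒ Q<K, forward
Step 1:
                   G          M          C
  I             1.87    0.08655    0.09929
  C          -0.2064   -0.06881     0.2064
  E            1.664    0.01774     0.3057
  solve Keq expr → x = 0.06881; check Q = 0.35
Then remove 0.004183 M of M.
Step 2:
                   G          M          C
  I            1.664    0.01355     0.3057
  C         0.007859    0.00262  -0.007859
  E            1.671    0.01617     0.2979
  solve Keq expr → x = -0.00262; check Q = 0.35
Then change container volume by factor 1.5 (V_new/V_old).
Step 3:
                   G          M          C
  I            1.114    0.01078     0.1986
  C         0.008923   0.002974  -0.008923
  E            1.123    0.01376     0.1897
  solve Keq expr → x = -0.002974; check Q = 0.35

[G]_eq = 1.123 M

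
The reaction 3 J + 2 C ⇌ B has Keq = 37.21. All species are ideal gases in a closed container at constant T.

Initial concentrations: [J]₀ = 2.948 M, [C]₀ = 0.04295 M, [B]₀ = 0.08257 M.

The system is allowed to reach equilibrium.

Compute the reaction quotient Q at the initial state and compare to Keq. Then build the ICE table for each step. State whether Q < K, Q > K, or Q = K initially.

Q₀ = 1.747 vs Keq = 37.21 ⇒ Q<K, forward
Step 1:
                    J           C           B
  I             2.948     0.04295     0.08257
  C          -0.04877    -0.03251     0.01626
  E             2.899     0.01044     0.09883
  solve Keq expr → x = 0.01626; check Q = 37.21

Q₀ = 1.747; Q < K (proceeds forward)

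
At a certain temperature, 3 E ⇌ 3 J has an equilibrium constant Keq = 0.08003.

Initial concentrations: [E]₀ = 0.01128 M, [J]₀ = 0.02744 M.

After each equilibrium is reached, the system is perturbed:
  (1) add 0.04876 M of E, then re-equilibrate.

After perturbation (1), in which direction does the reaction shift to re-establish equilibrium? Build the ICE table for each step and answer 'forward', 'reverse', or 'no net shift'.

Direction: forward

Q₀ = 14.4 vs Keq = 0.08003 ⇒ Q>K, reverse
Step 1:
                    E           J
  I           0.01128     0.02744
  C           0.01578    -0.01578
  E           0.02706     0.01166
  solve Keq expr → x = -0.00526; check Q = 0.08003
Then add 0.04876 M of E.
Step 2:
                    E           J
  I           0.07582     0.01166
  C          -0.01468     0.01468
  E           0.06113     0.02635
  solve Keq expr → x = 0.004895; check Q = 0.08003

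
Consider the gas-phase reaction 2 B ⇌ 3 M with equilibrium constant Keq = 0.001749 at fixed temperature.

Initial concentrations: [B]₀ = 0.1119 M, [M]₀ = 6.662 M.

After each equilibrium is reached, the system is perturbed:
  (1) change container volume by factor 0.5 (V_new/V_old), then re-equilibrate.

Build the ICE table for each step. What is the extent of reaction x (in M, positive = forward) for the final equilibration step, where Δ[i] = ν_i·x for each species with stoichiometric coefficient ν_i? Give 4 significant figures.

x = -0.04297 M

Q₀ = 2.3613e+04 vs Keq = 0.001749 ⇒ Q>K, reverse
Step 1:
                  B         M
  init       0.1119     6.662
  Δ           4.228    -6.341
  eq           4.34    0.3205
  solve Keq expr → x = -2.114; check Q = 0.001749
Then change container volume by factor 0.5 (V_new/V_old).
Step 2:
                  B         M
  init        8.679    0.6411
  Δ         0.08594   -0.1289
  eq          8.765    0.5122
  solve Keq expr → x = -0.04297; check Q = 0.001749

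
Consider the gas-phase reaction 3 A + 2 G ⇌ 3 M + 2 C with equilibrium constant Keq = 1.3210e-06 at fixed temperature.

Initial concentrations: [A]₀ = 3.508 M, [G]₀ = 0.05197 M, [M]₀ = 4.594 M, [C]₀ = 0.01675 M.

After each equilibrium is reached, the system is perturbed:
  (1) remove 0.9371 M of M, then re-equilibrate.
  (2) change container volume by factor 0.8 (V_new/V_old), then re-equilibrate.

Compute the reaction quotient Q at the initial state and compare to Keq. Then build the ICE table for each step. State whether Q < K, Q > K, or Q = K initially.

Q₀ = 0.2333 vs Keq = 1.3210e-06 ⇒ Q>K, reverse
Step 1:
                    A           G           M           C
  Initial       3.508     0.05197       4.594     0.01675
  Change      0.02504      0.0167    -0.02504     -0.0167
  Equil         3.533     0.06867       4.569  5.3665e-05
  solve Keq expr → x = -0.008348; check Q = 1.3210e-06
Then remove 0.9371 M of M.
Step 2:
                    A           G           M           C
  Initial       3.533     0.06867       3.632  5.3665e-05
  Change  -3.3047e-05 -2.2031e-05  3.3047e-05  2.2031e-05
  Equil         3.533     0.06864       3.632  7.5696e-05
  solve Keq expr → x = 1.1016e-05; check Q = 1.3210e-06
Then change container volume by factor 0.8 (V_new/V_old).
Step 3:
                    A           G           M           C
  Initial       4.416     0.08581        4.54  9.4620e-05
  Change            0           0           0           0
  Equil         4.416     0.08581        4.54  9.4620e-05
  solve Keq expr → x = 0; check Q = 1.3210e-06

Q₀ = 0.2333; Q > K (proceeds reverse)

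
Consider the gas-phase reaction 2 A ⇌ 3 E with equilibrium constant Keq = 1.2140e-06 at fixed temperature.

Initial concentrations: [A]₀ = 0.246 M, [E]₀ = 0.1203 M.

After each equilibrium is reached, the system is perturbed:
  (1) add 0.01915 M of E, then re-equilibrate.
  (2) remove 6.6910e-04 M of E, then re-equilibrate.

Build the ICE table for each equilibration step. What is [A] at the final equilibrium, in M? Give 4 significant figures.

[A]_eq = 0.3351 M

Q₀ = 0.02877 vs Keq = 1.2140e-06 ⇒ Q>K, reverse
Step 1:
                  A         E
  Initial     0.246    0.1203
  Change    0.07685   -0.1153
  Equil      0.3229   0.00502
  solve Keq expr → x = -0.03843; check Q = 1.2140e-06
Then add 0.01915 M of E.
Step 2:
                  A         E
  Initial    0.3229   0.02417
  Change    0.01268  -0.01902
  Equil      0.3355  0.005151
  solve Keq expr → x = -0.00634; check Q = 1.2140e-06
Then remove 6.6910e-04 M of E.
Step 3:
                  A         E
  Initial    0.3355  0.004482
  Change  -4.4304e-04 6.6456e-04
  Equil      0.3351  0.005147
  solve Keq expr → x = 2.2152e-04; check Q = 1.2140e-06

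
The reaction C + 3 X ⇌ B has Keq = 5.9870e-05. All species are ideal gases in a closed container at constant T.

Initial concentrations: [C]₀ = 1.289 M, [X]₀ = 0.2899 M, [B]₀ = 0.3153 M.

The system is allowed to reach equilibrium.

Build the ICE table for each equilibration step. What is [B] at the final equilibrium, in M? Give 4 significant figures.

Q₀ = 10.04 vs Keq = 5.9870e-05 ⇒ Q>K, reverse
Step 1:
                    C           X           B
  I             1.289      0.2899      0.3153
  C            0.3151      0.9454     -0.3151
  E             1.604       1.235  1.8102e-04
  solve Keq expr → x = -0.3151; check Q = 5.9870e-05

[B]_eq = 1.8102e-04 M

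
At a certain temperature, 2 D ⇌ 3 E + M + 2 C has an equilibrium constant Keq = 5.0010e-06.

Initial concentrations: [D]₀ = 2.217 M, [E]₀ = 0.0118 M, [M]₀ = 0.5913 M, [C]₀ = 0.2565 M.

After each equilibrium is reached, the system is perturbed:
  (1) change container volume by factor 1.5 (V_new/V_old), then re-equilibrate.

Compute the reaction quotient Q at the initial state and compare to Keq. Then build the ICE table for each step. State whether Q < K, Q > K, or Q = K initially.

Q₀ = 1.3005e-08 vs Keq = 5.0010e-06 ⇒ Q<K, forward
Step 1:
                  D         E         M         C
  init        2.217    0.0118    0.5913    0.2565
  Δ        -0.04252   0.06378   0.02126   0.04252
  eq          2.174   0.07558    0.6126     0.299
  solve Keq expr → x = 0.02126; check Q = 5.0010e-06
Then change container volume by factor 1.5 (V_new/V_old).
Step 2:
                  D         E         M         C
  init         1.45   0.05039    0.4084    0.1993
  Δ        -0.01967    0.0295  0.009833   0.01967
  eq           1.43   0.07988    0.4182     0.219
  solve Keq expr → x = 0.009833; check Q = 5.0010e-06

Q₀ = 1.3005e-08; Q < K (proceeds forward)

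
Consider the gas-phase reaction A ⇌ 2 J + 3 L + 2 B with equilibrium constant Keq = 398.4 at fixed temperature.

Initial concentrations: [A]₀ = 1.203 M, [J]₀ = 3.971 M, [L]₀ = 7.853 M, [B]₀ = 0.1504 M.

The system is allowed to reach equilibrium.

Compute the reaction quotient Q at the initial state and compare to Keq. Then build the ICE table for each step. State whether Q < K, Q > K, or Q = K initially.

Q₀ = 143.6; Q < K (proceeds forward)

Q₀ = 143.6 vs Keq = 398.4 ⇒ Q<K, forward
Step 1:
                  A         J         L         B
  init        1.203     3.971     7.853    0.1504
  Δ        -0.04239   0.08478    0.1272   0.08478
  eq          1.161     4.056      7.98    0.2352
  solve Keq expr → x = 0.04239; check Q = 398.4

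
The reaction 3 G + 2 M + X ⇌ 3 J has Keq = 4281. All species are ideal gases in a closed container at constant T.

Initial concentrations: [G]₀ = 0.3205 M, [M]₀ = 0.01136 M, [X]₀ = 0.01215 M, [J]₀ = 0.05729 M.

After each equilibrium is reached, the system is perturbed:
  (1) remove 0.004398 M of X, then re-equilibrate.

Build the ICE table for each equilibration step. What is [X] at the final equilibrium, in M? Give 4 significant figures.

[X]_eq = 0.008194 M

Q₀ = 3643 vs Keq = 4281 ⇒ Q<K, forward
Step 1:
                  G         M         X         J
  I          0.3205   0.01136   0.01215   0.05729
  C       -7.7174e-04 -5.1450e-04 -2.5725e-04 7.7174e-04
  E          0.3197   0.01085   0.01189   0.05806
  solve Keq expr → x = 2.5725e-04; check Q = 4281
Then remove 0.004398 M of X.
Step 2:
                  G         M         X         J
  I          0.3197   0.01085  0.007495   0.05806
  C        0.002097  0.001398 6.9916e-04 -0.002097
  E          0.3218   0.01224  0.008194   0.05596
  solve Keq expr → x = -6.9916e-04; check Q = 4281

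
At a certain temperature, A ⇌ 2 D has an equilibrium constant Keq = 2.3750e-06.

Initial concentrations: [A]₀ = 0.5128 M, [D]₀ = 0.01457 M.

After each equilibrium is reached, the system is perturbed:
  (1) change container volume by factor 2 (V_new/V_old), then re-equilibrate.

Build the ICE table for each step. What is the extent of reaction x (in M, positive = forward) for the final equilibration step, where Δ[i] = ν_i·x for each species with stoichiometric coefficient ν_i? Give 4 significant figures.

x = 1.1494e-04 M

Q₀ = 4.1397e-04 vs Keq = 2.3750e-06 ⇒ Q>K, reverse
Step 1:
                   A          D
  Initial     0.5128    0.01457
  Change     0.00673   -0.01346
  Equil       0.5195   0.001111
  solve Keq expr → x = -0.00673; check Q = 2.3750e-06
Then change container volume by factor 2 (V_new/V_old).
Step 2:
                   A          D
  Initial     0.2598 5.5540e-04
  Change  -1.1494e-04 2.2988e-04
  Equil       0.2596 7.8528e-04
  solve Keq expr → x = 1.1494e-04; check Q = 2.3750e-06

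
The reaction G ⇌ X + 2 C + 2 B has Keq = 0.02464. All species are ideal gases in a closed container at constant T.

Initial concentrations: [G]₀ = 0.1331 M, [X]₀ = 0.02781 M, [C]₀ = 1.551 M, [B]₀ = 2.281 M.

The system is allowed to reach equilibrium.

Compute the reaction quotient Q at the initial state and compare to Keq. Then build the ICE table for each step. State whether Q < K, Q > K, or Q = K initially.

Q₀ = 2.615; Q > K (proceeds reverse)

Q₀ = 2.615 vs Keq = 0.02464 ⇒ Q>K, reverse
Step 1:
                  G         X         C         B
  init       0.1331   0.02781     1.551     2.281
  Δ         0.02745  -0.02745  -0.05491  -0.05491
  eq         0.1606 3.5666e-04     1.496     2.226
  solve Keq expr → x = -0.02745; check Q = 0.02464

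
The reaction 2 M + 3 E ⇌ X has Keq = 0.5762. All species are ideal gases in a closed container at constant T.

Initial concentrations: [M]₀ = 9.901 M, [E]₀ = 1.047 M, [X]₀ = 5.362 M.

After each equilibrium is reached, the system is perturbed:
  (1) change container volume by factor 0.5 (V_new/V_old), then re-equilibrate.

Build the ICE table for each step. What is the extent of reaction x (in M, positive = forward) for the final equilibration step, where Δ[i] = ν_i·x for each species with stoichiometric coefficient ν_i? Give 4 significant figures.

x = 0.1881 M

Q₀ = 0.04766 vs Keq = 0.5762 ⇒ Q<K, forward
Step 1:
                   M          E          X
  init         9.901      1.047      5.362
  Δ          -0.3821    -0.5732     0.1911
  eq           9.519     0.4738      5.553
  solve Keq expr → x = 0.1911; check Q = 0.5762
Then change container volume by factor 0.5 (V_new/V_old).
Step 2:
                   M          E          X
  init         19.04     0.9476      11.11
  Δ          -0.3762    -0.5644     0.1881
  eq           18.66     0.3832      11.29
  solve Keq expr → x = 0.1881; check Q = 0.5762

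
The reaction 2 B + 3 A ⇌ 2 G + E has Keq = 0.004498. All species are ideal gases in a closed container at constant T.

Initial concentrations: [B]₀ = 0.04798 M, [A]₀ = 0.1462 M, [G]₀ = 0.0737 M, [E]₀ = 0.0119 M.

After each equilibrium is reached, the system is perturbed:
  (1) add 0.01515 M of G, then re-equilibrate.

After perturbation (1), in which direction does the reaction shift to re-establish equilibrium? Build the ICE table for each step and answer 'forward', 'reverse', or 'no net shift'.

Q₀ = 8.985 vs Keq = 0.004498 ⇒ Q>K, reverse
Step 1:
                   B          A          G          E
  Initial    0.04798     0.1462     0.0737     0.0119
  Change     0.02369    0.03553   -0.02369   -0.01184
  Equil      0.07167     0.1817    0.05001 5.5445e-05
  solve Keq expr → x = -0.01184; check Q = 0.004498
Then add 0.01515 M of G.
Step 2:
                   B          A          G          E
  Initial    0.07167     0.1817    0.06516 5.5445e-05
  Change  4.5322e-05 6.7984e-05 -4.5322e-05 -2.2661e-05
  Equil      0.07171     0.1818    0.06512 3.2784e-05
  solve Keq expr → x = -2.2661e-05; check Q = 0.004498

Direction: reverse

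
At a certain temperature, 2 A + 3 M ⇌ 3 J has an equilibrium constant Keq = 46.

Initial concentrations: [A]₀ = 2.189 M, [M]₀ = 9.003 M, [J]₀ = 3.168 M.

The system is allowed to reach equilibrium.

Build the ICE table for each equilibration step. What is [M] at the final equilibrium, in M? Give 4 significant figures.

[M]_eq = 5.955 M

Q₀ = 0.009093 vs Keq = 46 ⇒ Q<K, forward
Step 1:
                  A         M         J
  Initial     2.189     9.003     3.168
  Change     -2.032    -3.048     3.048
  Equil      0.1572     5.955     6.216
  solve Keq expr → x = 1.016; check Q = 46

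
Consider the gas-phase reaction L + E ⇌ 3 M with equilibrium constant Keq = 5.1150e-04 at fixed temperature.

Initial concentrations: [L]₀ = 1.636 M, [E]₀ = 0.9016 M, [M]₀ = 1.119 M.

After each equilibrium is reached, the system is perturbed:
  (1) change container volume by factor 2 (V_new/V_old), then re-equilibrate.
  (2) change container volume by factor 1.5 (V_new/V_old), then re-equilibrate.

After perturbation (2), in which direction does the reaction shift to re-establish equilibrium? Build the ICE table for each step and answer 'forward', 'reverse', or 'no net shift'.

Q₀ = 0.9499 vs Keq = 5.1150e-04 ⇒ Q>K, reverse
Step 1:
                   L          E          M
  Initial      1.636     0.9016      1.119
  Change      0.3371     0.3371     -1.011
  Equil        1.973      1.239     0.1077
  solve Keq expr → x = -0.3371; check Q = 5.1150e-04
Then change container volume by factor 2 (V_new/V_old).
Step 2:
                   L          E          M
  Initial     0.9865     0.6193    0.05386
  Change   -0.004576  -0.004576    0.01373
  Equil        0.982     0.6148    0.06759
  solve Keq expr → x = 0.004576; check Q = 5.1150e-04
Then change container volume by factor 1.5 (V_new/V_old).
Step 3:
                   L          E          M
  Initial     0.6546     0.4098    0.04506
  Change   -0.002125  -0.002125   0.006376
  Equil       0.6525     0.4077    0.05144
  solve Keq expr → x = 0.002125; check Q = 5.1150e-04

Direction: forward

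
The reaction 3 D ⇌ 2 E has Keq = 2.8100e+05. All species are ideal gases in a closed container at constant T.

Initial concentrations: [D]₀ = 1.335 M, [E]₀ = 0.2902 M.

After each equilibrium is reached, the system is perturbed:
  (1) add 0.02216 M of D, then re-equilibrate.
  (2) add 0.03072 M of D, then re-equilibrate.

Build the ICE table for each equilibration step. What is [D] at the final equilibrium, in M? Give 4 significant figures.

[D]_eq = 0.01728 M

Q₀ = 0.0354 vs Keq = 2.8100e+05 ⇒ Q<K, forward
Step 1:
                    D           E
  I             1.335      0.2902
  C            -1.318      0.8787
  E           0.01694       1.169
  solve Keq expr → x = 0.4394; check Q = 2.8100e+05
Then add 0.02216 M of D.
Step 2:
                    D           E
  I            0.0391       1.169
  C          -0.02202     0.01468
  E           0.01708       1.184
  solve Keq expr → x = 0.007339; check Q = 2.8100e+05
Then add 0.03072 M of D.
Step 3:
                    D           E
  I            0.0478       1.184
  C          -0.03052     0.02035
  E           0.01728       1.204
  solve Keq expr → x = 0.01017; check Q = 2.8100e+05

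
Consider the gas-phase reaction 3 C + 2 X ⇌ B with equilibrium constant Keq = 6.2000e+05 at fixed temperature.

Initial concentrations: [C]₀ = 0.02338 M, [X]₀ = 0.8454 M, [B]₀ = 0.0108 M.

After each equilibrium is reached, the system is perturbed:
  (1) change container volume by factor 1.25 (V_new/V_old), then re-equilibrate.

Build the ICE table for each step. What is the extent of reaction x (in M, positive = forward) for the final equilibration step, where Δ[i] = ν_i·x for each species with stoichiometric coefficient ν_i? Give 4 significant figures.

x = -3.0781e-04 M

Q₀ = 1182 vs Keq = 6.2000e+05 ⇒ Q<K, forward
Step 1:
                  C         X         B
  init      0.02338    0.8454    0.0108
  Δ        -0.01994  -0.01329  0.006647
  eq       0.003438    0.8321   0.01745
  solve Keq expr → x = 0.006647; check Q = 6.2000e+05
Then change container volume by factor 1.25 (V_new/V_old).
Step 2:
                  C         X         B
  init     0.002751    0.6657   0.01396
  Δ       9.2343e-04 6.1562e-04 -3.0781e-04
  eq       0.003674    0.6663   0.01365
  solve Keq expr → x = -3.0781e-04; check Q = 6.2000e+05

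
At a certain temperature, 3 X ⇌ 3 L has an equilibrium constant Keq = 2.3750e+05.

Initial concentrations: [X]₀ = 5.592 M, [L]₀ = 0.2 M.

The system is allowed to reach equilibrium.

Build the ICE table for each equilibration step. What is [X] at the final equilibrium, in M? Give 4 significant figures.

Q₀ = 4.5750e-05 vs Keq = 2.3750e+05 ⇒ Q<K, forward
Step 1:
                   X          L
  init         5.592        0.2
  Δ             -5.5        5.5
  eq         0.09204        5.7
  solve Keq expr → x = 1.833; check Q = 2.3750e+05

[X]_eq = 0.09204 M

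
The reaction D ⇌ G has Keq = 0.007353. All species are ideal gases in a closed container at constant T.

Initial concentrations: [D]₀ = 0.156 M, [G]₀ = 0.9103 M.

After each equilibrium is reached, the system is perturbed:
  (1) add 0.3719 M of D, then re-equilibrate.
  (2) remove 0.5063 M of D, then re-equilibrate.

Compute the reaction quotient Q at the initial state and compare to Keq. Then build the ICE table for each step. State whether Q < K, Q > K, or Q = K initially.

Q₀ = 5.835; Q > K (proceeds reverse)

Q₀ = 5.835 vs Keq = 0.007353 ⇒ Q>K, reverse
Step 1:
                   D          G
  Initial      0.156     0.9103
  Change      0.9025    -0.9025
  Equil        1.059   0.007783
  solve Keq expr → x = -0.9025; check Q = 0.007353
Then add 0.3719 M of D.
Step 2:
                   D          G
  Initial       1.43   0.007783
  Change   -0.002715   0.002715
  Equil        1.428     0.0105
  solve Keq expr → x = 0.002715; check Q = 0.007353
Then remove 0.5063 M of D.
Step 3:
                   D          G
  Initial     0.9214     0.0105
  Change    0.003696  -0.003696
  Equil       0.9251   0.006802
  solve Keq expr → x = -0.003696; check Q = 0.007353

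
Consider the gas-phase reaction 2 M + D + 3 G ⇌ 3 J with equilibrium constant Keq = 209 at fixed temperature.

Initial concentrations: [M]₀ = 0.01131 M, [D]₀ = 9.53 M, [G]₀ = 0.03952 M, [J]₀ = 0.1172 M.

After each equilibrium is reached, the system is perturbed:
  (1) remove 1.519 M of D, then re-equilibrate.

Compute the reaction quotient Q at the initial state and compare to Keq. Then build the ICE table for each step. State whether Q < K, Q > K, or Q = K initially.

Q₀ = 2.1395e+04; Q > K (proceeds reverse)

Q₀ = 2.1395e+04 vs Keq = 209 ⇒ Q>K, reverse
Step 1:
                   M          D          G          J
  Initial    0.01131       9.53    0.03952     0.1172
  Change     0.02005    0.01003    0.03008   -0.03008
  Equil      0.03136       9.54     0.0696    0.08712
  solve Keq expr → x = -0.01003; check Q = 209
Then remove 1.519 M of D.
Step 2:
                   M          D          G          J
  Initial    0.03136      8.021     0.0696    0.08712
  Change  9.6919e-04 4.8459e-04   0.001454  -0.001454
  Equil      0.03233      8.022    0.07105    0.08567
  solve Keq expr → x = -4.8459e-04; check Q = 209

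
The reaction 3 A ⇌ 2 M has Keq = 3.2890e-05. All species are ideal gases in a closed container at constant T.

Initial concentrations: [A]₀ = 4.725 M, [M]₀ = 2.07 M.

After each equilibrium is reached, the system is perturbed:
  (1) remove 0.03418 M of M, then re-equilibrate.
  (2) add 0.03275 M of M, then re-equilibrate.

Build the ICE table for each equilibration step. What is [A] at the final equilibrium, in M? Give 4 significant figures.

Q₀ = 0.04062 vs Keq = 3.2890e-05 ⇒ Q>K, reverse
Step 1:
                   A          M
  I            4.725       2.07
  C            2.923     -1.949
  E            7.648     0.1213
  solve Keq expr → x = -0.9744; check Q = 3.2890e-05
Then remove 0.03418 M of M.
Step 2:
                   A          M
  I            7.648    0.08712
  C         -0.04951      0.033
  E            7.599     0.1201
  solve Keq expr → x = 0.0165; check Q = 3.2890e-05
Then add 0.03275 M of M.
Step 3:
                   A          M
  I            7.599     0.1529
  C          0.04744   -0.03162
  E            7.646     0.1212
  solve Keq expr → x = -0.01581; check Q = 3.2890e-05

[A]_eq = 7.646 M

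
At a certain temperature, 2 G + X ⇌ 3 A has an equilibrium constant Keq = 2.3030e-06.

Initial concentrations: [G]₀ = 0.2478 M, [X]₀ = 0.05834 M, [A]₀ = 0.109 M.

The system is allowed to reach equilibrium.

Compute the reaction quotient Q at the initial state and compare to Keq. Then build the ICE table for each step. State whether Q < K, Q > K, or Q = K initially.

Q₀ = 0.3615 vs Keq = 2.3030e-06 ⇒ Q>K, reverse
Step 1:
                  G         X         A
  init       0.2478   0.05834     0.109
  Δ          0.0708    0.0354   -0.1062
  eq         0.3186   0.09374  0.002798
  solve Keq expr → x = -0.0354; check Q = 2.3030e-06

Q₀ = 0.3615; Q > K (proceeds reverse)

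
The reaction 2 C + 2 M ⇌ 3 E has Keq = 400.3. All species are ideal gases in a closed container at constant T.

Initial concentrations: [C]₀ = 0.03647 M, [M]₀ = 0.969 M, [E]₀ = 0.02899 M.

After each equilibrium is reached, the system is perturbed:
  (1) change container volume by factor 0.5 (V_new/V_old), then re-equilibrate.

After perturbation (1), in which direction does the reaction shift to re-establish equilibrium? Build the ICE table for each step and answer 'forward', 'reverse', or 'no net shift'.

Q₀ = 0.01951 vs Keq = 400.3 ⇒ Q<K, forward
Step 1:
                  C         M         E
  Initial   0.03647     0.969   0.02899
  Change   -0.03522  -0.03522   0.05283
  Equil    0.001253    0.9338   0.08182
  solve Keq expr → x = 0.01761; check Q = 400.3
Then change container volume by factor 0.5 (V_new/V_old).
Step 2:
                  C         M         E
  Initial  0.002505     1.868    0.1636
  Change  -7.1562e-04 -7.1562e-04  0.001073
  Equil     0.00179     1.867    0.1647
  solve Keq expr → x = 3.5781e-04; check Q = 400.3

Direction: forward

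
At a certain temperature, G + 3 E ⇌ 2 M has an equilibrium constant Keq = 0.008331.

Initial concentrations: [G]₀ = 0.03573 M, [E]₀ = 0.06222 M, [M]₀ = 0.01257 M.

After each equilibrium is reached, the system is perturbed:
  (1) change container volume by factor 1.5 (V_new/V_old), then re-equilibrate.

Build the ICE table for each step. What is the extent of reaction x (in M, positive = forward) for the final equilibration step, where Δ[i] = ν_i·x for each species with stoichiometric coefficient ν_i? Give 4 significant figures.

Q₀ = 18.36 vs Keq = 0.008331 ⇒ Q>K, reverse
Step 1:
                  G         E         M
  I         0.03573   0.06222   0.01257
  C        0.006072   0.01822  -0.01214
  E          0.0418   0.08044 4.2572e-04
  solve Keq expr → x = -0.006072; check Q = 0.008331
Then change container volume by factor 1.5 (V_new/V_old).
Step 2:
                  G         E         M
  I         0.02787   0.05362 2.8382e-04
  C       4.6851e-05 1.4055e-04 -9.3701e-05
  E         0.02791   0.05376 1.9011e-04
  solve Keq expr → x = -4.6851e-05; check Q = 0.008331

x = -4.6851e-05 M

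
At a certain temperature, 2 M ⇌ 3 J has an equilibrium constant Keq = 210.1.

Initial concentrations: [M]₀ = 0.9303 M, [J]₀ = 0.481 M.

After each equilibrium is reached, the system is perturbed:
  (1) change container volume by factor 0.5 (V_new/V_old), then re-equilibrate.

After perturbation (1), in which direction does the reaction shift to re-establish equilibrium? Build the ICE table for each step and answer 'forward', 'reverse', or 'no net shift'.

Direction: reverse

Q₀ = 0.1286 vs Keq = 210.1 ⇒ Q<K, forward
Step 1:
                   M          J
  I           0.9303      0.481
  C          -0.7833      1.175
  E            0.147      1.656
  solve Keq expr → x = 0.3916; check Q = 210.1
Then change container volume by factor 0.5 (V_new/V_old).
Step 2:
                   M          J
  I            0.294      3.312
  C          0.09519    -0.1428
  E           0.3892      3.169
  solve Keq expr → x = -0.04759; check Q = 210.1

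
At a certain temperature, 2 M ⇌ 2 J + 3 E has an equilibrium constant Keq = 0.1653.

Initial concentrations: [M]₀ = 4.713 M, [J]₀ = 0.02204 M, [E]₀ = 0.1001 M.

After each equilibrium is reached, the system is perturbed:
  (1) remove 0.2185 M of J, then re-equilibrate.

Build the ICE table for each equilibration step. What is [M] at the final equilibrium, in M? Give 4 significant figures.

Q₀ = 2.1935e-08 vs Keq = 0.1653 ⇒ Q<K, forward
Step 1:
                   M          J          E
  Initial      4.713    0.02204     0.1001
  Change      -0.887      0.887      1.331
  Equil        3.826     0.9091      1.431
  solve Keq expr → x = 0.4435; check Q = 0.1653
Then remove 0.2185 M of J.
Step 2:
                   M          J          E
  Initial      3.826     0.6906      1.431
  Change    -0.08777    0.08777     0.1317
  Equil        3.738     0.7783      1.562
  solve Keq expr → x = 0.04389; check Q = 0.1653

[M]_eq = 3.738 M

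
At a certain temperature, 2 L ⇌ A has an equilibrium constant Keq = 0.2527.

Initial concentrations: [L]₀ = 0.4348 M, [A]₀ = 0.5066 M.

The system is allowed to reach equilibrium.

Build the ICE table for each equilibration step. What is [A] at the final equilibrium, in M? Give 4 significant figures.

Q₀ = 2.68 vs Keq = 0.2527 ⇒ Q>K, reverse
Step 1:
                   L          A
  I           0.4348     0.5066
  C           0.5364    -0.2682
  E           0.9712     0.2384
  solve Keq expr → x = -0.2682; check Q = 0.2527

[A]_eq = 0.2384 M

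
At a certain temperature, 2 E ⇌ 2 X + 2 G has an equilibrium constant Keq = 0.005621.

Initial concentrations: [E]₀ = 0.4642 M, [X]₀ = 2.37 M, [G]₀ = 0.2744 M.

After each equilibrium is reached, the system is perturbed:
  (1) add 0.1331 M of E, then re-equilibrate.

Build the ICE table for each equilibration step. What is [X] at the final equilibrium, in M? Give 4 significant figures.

[X]_eq = 2.125 M

Q₀ = 1.963 vs Keq = 0.005621 ⇒ Q>K, reverse
Step 1:
                    E           X           G
  Initial      0.4642        2.37      0.2744
  Change       0.2492     -0.2492     -0.2492
  Equil        0.7134       2.121     0.02522
  solve Keq expr → x = -0.1246; check Q = 0.005621
Then add 0.1331 M of E.
Step 2:
                    E           X           G
  Initial      0.8465       2.121     0.02522
  Change    -0.004484    0.004484    0.004484
  Equil         0.842       2.125      0.0297
  solve Keq expr → x = 0.002242; check Q = 0.005621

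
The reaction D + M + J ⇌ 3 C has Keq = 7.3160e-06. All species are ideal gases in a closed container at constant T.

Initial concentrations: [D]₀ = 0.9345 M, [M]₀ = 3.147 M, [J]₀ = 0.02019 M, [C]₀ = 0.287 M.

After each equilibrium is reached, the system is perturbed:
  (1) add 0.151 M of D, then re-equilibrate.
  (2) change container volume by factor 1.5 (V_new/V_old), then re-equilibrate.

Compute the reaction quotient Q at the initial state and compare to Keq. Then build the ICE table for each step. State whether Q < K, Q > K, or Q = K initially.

Q₀ = 0.3981 vs Keq = 7.3160e-06 ⇒ Q>K, reverse
Step 1:
                   D          M          J          C
  init        0.9345      3.147    0.02019      0.287
  Δ          0.09102    0.09102    0.09102    -0.2731
  eq           1.026      3.238     0.1112    0.01393
  solve Keq expr → x = -0.09102; check Q = 7.3160e-06
Then add 0.151 M of D.
Step 2:
                   D          M          J          C
  init         1.177      3.238     0.1112    0.01393
  Δ       -2.1399e-04 -2.1399e-04 -2.1399e-04 6.4198e-04
  eq           1.176      3.238      0.111    0.01457
  solve Keq expr → x = 2.1399e-04; check Q = 7.3160e-06
Then change container volume by factor 1.5 (V_new/V_old).
Step 3:
                   D          M          J          C
  init        0.7842      2.159      0.074   0.009713
  Δ                0          0          0          0
  eq          0.7842      2.159      0.074   0.009713
  solve Keq expr → x = 0; check Q = 7.3160e-06

Q₀ = 0.3981; Q > K (proceeds reverse)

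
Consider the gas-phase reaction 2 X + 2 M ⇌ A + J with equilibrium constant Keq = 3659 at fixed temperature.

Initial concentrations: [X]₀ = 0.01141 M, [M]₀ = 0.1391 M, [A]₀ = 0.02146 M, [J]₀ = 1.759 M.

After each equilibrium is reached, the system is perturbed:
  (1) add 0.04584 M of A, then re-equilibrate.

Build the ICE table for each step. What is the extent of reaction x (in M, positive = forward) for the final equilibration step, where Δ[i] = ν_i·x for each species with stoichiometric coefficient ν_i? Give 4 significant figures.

Q₀ = 1.4985e+04 vs Keq = 3659 ⇒ Q>K, reverse
Step 1:
                   X          M          A          J
  init       0.01141     0.1391    0.02146      1.759
  Δ         0.008185   0.008185  -0.004093  -0.004093
  eq          0.0196     0.1473    0.01737      1.755
  solve Keq expr → x = -0.004093; check Q = 3659
Then add 0.04584 M of A.
Step 2:
                   X          M          A          J
  init        0.0196     0.1473    0.06321      1.755
  Δ          0.01291    0.01291  -0.006456  -0.006456
  eq         0.03251     0.1602    0.05675      1.748
  solve Keq expr → x = -0.006456; check Q = 3659

x = -0.006456 M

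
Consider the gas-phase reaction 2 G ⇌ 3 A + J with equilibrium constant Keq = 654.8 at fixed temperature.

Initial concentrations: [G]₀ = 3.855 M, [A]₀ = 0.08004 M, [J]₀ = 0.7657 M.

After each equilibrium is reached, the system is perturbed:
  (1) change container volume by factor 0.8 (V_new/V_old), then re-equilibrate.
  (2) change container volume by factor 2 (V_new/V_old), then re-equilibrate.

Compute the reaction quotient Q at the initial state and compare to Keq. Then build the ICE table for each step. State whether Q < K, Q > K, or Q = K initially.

Q₀ = 2.6420e-05 vs Keq = 654.8 ⇒ Q<K, forward
Step 1:
                  G         A         J
  init        3.855   0.08004    0.7657
  Δ          -3.205     4.808     1.603
  eq         0.6499     4.888     2.368
  solve Keq expr → x = 1.603; check Q = 654.8
Then change container volume by factor 0.8 (V_new/V_old).
Step 2:
                  G         A         J
  init       0.8123      6.11      2.96
  Δ          0.1398   -0.2097   -0.0699
  eq         0.9521       5.9      2.89
  solve Keq expr → x = -0.0699; check Q = 654.8
Then change container volume by factor 2 (V_new/V_old).
Step 3:
                  G         A         J
  init       0.4761      2.95     1.445
  Δ         -0.1931    0.2897   0.09656
  eq         0.2829      3.24     1.542
  solve Keq expr → x = 0.09656; check Q = 654.8

Q₀ = 2.6420e-05; Q < K (proceeds forward)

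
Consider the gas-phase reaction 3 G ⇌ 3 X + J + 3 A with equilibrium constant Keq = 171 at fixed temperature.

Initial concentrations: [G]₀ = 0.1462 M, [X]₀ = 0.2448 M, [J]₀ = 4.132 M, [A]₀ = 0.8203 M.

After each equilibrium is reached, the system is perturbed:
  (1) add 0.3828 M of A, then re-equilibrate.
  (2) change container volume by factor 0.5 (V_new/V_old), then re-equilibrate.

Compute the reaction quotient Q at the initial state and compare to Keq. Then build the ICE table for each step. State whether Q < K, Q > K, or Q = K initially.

Q₀ = 10.71; Q < K (proceeds forward)

Q₀ = 10.71 vs Keq = 171 ⇒ Q<K, forward
Step 1:
                    G           X           J           A
  init         0.1462      0.2448       4.132      0.8203
  Δ          -0.06631     0.06631      0.0221     0.06631
  eq          0.07989      0.3111       4.154      0.8866
  solve Keq expr → x = 0.0221; check Q = 171
Then add 0.3828 M of A.
Step 2:
                    G           X           J           A
  init        0.07989      0.3111       4.154       1.269
  Δ           0.02373    -0.02373   -0.007909    -0.02373
  eq           0.1036      0.2874       4.146       1.246
  solve Keq expr → x = -0.007909; check Q = 171
Then change container volume by factor 0.5 (V_new/V_old).
Step 3:
                    G           X           J           A
  init         0.2072      0.5748       8.292       2.491
  Δ            0.1523     -0.1523    -0.05078     -0.1523
  eq           0.3596      0.4224       8.242       2.339
  solve Keq expr → x = -0.05078; check Q = 171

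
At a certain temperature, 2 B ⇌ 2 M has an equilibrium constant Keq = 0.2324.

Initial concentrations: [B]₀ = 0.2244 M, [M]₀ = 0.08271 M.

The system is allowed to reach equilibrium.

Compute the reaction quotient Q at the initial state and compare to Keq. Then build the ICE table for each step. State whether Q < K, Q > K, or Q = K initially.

Q₀ = 0.1359 vs Keq = 0.2324 ⇒ Q<K, forward
Step 1:
                  B         M
  Initial    0.2244   0.08271
  Change   -0.01718   0.01718
  Equil      0.2072   0.09989
  solve Keq expr → x = 0.008592; check Q = 0.2324

Q₀ = 0.1359; Q < K (proceeds forward)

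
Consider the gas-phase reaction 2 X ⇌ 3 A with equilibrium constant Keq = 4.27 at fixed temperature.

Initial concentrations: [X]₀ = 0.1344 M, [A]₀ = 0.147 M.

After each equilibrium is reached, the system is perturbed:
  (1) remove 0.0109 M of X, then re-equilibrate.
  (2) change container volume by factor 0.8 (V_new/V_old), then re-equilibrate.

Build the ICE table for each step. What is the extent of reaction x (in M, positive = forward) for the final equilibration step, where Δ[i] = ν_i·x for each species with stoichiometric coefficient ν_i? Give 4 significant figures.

x = -0.002701 M

Q₀ = 0.1759 vs Keq = 4.27 ⇒ Q<K, forward
Step 1:
                  X         A
  I          0.1344     0.147
  C        -0.07205    0.1081
  E         0.06235    0.2551
  solve Keq expr → x = 0.03603; check Q = 4.27
Then remove 0.0109 M of X.
Step 2:
                  X         A
  I         0.05145    0.2551
  C        0.007059  -0.01059
  E          0.0585    0.2445
  solve Keq expr → x = -0.003529; check Q = 4.27
Then change container volume by factor 0.8 (V_new/V_old).
Step 3:
                  X         A
  I         0.07313    0.3056
  C        0.005402 -0.008103
  E         0.07853    0.2975
  solve Keq expr → x = -0.002701; check Q = 4.27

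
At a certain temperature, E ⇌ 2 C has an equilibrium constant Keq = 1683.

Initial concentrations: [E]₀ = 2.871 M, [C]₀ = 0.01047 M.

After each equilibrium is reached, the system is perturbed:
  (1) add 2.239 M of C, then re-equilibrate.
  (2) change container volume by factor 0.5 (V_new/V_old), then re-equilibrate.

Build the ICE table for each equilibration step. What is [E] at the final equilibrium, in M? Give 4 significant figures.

Q₀ = 3.8182e-05 vs Keq = 1683 ⇒ Q<K, forward
Step 1:
                    E           C
  init          2.871     0.01047
  Δ            -2.852       5.703
  eq           0.0194       5.714
  solve Keq expr → x = 2.852; check Q = 1683
Then add 2.239 M of C.
Step 2:
                    E           C
  init         0.0194       7.953
  Δ           0.01784    -0.03569
  eq          0.03724       7.917
  solve Keq expr → x = -0.01784; check Q = 1683
Then change container volume by factor 0.5 (V_new/V_old).
Step 3:
                    E           C
  init        0.07448       15.83
  Δ           0.07179     -0.1436
  eq           0.1463       15.69
  solve Keq expr → x = -0.07179; check Q = 1683

[E]_eq = 0.1463 M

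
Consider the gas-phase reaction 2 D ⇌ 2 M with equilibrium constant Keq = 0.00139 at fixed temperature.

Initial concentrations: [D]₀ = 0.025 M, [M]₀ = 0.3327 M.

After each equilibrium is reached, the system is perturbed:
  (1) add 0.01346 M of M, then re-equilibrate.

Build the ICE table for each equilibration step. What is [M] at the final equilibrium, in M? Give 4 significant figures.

[M]_eq = 0.01334 M

Q₀ = 177.1 vs Keq = 0.00139 ⇒ Q>K, reverse
Step 1:
                    D           M
  Initial       0.025      0.3327
  Change       0.3198     -0.3198
  Equil        0.3448     0.01286
  solve Keq expr → x = -0.1599; check Q = 0.00139
Then add 0.01346 M of M.
Step 2:
                    D           M
  Initial      0.3448     0.02632
  Change      0.01298    -0.01298
  Equil        0.3578     0.01334
  solve Keq expr → x = -0.006488; check Q = 0.00139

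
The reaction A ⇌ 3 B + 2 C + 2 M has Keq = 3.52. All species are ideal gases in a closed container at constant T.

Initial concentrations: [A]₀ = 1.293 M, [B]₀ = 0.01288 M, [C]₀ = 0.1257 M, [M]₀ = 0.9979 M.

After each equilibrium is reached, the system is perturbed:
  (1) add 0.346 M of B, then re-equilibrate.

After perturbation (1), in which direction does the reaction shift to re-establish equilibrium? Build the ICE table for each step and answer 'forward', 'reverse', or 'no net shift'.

Direction: reverse

Q₀ = 2.6001e-08 vs Keq = 3.52 ⇒ Q<K, forward
Step 1:
                   A          B          C          M
  init         1.293    0.01288     0.1257     0.9979
  Δ          -0.3709      1.113     0.7417     0.7417
  eq          0.9221      1.125     0.8674       1.74
  solve Keq expr → x = 0.3709; check Q = 3.52
Then add 0.346 M of B.
Step 2:
                   A          B          C          M
  init        0.9221      1.471     0.8674       1.74
  Δ          0.05421    -0.1626    -0.1084    -0.1084
  eq          0.9763      1.309      0.759      1.631
  solve Keq expr → x = -0.05421; check Q = 3.52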